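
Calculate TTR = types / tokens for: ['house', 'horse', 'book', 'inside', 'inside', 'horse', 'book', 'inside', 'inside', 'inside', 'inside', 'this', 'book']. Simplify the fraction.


Tokens: 13
Unique types: ('book', 'horse', 'house', 'inside', 'this') = 5
TTR = 5/13
Already in lowest terms.

5/13


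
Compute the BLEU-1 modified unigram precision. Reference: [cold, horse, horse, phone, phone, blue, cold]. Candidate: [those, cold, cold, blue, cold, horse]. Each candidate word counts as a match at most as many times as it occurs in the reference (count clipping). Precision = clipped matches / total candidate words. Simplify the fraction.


Reference word counts: {'blue': 1, 'cold': 2, 'horse': 2, 'phone': 2}
Checking each candidate word (with clipping):
  'those' -> not in reference -> no match (matches: 0)
  'cold' -> in reference (ref count 2, used 1/2) -> match (matches: 1)
  'cold' -> in reference (ref count 2, used 2/2) -> match (matches: 2)
  'blue' -> in reference (ref count 1, used 1/1) -> match (matches: 3)
  'cold' -> ref count 2 already used up (2/2) -> clipped, no match (matches: 3)
  'horse' -> in reference (ref count 2, used 1/2) -> match (matches: 4)
Clipped matches: 4, Candidate length: 6
Precision = 4/6 = 2/3

2/3


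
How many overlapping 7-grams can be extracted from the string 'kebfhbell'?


String 'kebfhbell' has length L = 9.
Number of overlapping n-grams = L - n + 1
Substituting: 9 - 7 + 1 = 3

3


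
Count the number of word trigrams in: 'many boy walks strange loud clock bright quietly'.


Word trigrams from [8] words:
  Trigram 1: (many boy walks)
  Trigram 2: (boy walks strange)
  Trigram 3: (walks strange loud)
  Trigram 4: (strange loud clock)
  Trigram 5: (loud clock bright)
  Trigram 6: (clock bright quietly)
Total word trigrams: 8 - 2 = 6

6


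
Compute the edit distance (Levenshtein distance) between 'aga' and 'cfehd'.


Building DP table for s1='aga' (len 3) and s2='cfehd' (len 5):
       c  f  e  h  d
    0  1  2  3  4  5
  a 1  1  2  3  4  5
  g 2  2  2  3  4  5
  a 3  3  3  3  4  5
Edit distance = dp[3][5] = 5

5


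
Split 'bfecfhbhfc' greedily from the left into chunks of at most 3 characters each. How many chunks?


'bfecfhbhfc' has 10 characters.
Chunking with max size 3:
  Chunk 1: 'bfe' (positions 0-2)
  Chunk 2: 'cfh' (positions 3-5)
  Chunk 3: 'bhf' (positions 6-8)
  Chunk 4: 'c' (positions 9-9)
Total chunks: ceil(10 / 3) = 4

4


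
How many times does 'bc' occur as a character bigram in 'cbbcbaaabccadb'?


Scanning 'cbbcbaaabccadb' for bigram 'bc':
  Position 0: 'cb' -> no
  Position 1: 'bb' -> no
  Position 2: 'bc' -> MATCH
  Position 3: 'cb' -> no
  Position 4: 'ba' -> no
  Position 5: 'aa' -> no
  Position 6: 'aa' -> no
  Position 7: 'ab' -> no
  Position 8: 'bc' -> MATCH
  Position 9: 'cc' -> no
  Position 10: 'ca' -> no
  Position 11: 'ad' -> no
  Position 12: 'db' -> no
Total matches: 2

2


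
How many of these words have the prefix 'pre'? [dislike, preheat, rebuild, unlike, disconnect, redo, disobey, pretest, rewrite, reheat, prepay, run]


Checking each word for prefix 'pre':
  'dislike' -> no (count: 0)
  'preheat' -> YES, starts with 'pre' (count: 1)
  'rebuild' -> no (count: 1)
  'unlike' -> no (count: 1)
  'disconnect' -> no (count: 1)
  'redo' -> no (count: 1)
  'disobey' -> no (count: 1)
  'pretest' -> YES, starts with 'pre' (count: 2)
  'rewrite' -> no (count: 2)
  'reheat' -> no (count: 2)
  'prepay' -> YES, starts with 'pre' (count: 3)
  'run' -> no (count: 3)
Total with prefix 'pre': 3

3


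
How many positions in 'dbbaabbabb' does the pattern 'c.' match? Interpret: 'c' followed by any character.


Pattern: c. means 'c' followed by any character.
Scanning 'dbbaabbabb' position-by-position:
  Pos 0: window 'db' -> no
  Pos 1: window 'bb' -> no
  Pos 2: window 'ba' -> no
  Pos 3: window 'aa' -> no
  Pos 4: window 'ab' -> no
  Pos 5: window 'bb' -> no
  Pos 6: window 'ba' -> no
  Pos 7: window 'ab' -> no
  Pos 8: window 'bb' -> no
  Pos 9: window 'b' -> no
Total matches: 0

0


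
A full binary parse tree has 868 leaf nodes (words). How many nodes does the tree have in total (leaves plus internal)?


Leaf nodes (terminals): 868
Internal nodes = n - 1 = 868 - 1 = 867
Total = leaves + internal = 868 + 867 = 1735

1735


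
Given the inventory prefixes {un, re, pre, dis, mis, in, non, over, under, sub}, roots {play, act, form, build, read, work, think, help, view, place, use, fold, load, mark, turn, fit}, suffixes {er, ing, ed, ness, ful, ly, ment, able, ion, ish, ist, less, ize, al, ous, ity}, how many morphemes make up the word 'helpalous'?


Segmenting 'helpalous' against the inventory:
  'help' -> root (morpheme 1)
  'al' -> suffix (morpheme 2)
  'ous' -> suffix (morpheme 3)
Total morphemes: 3

3


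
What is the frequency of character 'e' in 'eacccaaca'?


Scanning 'eacccaaca' for 'e':
  Position 0: 'e' -> MATCH (count: 1)
Total occurrences of 'e': 1

1


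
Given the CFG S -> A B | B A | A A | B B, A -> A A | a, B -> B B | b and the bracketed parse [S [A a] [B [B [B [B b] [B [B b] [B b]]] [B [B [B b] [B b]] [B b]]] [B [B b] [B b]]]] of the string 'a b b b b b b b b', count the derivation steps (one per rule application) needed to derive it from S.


Every bracketed nonterminal node [X ...] in the tree is produced by exactly one rule application.
Reading the tree off as a leftmost derivation:
  Step 1: S  =>  A B   (applied S -> A B)
  Step 2: A B  =>  a B   (applied A -> a)
  Step 3: a B  =>  a B B   (applied B -> B B)
  Step 4: a B B  =>  a B B B   (applied B -> B B)
  Step 5: a B B B  =>  a B B B B   (applied B -> B B)
  Step 6: a B B B B  =>  a b B B B   (applied B -> b)
  Step 7: a b B B B  =>  a b B B B B   (applied B -> B B)
  Step 8: a b B B B B  =>  a b b B B B   (applied B -> b)
  Step 9: a b b B B B  =>  a b b b B B   (applied B -> b)
  Step 10: a b b b B B  =>  a b b b B B B   (applied B -> B B)
  Step 11: a b b b B B B  =>  a b b b B B B B   (applied B -> B B)
  Step 12: a b b b B B B B  =>  a b b b b B B B   (applied B -> b)
  Step 13: a b b b b B B B  =>  a b b b b b B B   (applied B -> b)
  Step 14: a b b b b b B B  =>  a b b b b b b B   (applied B -> b)
  Step 15: a b b b b b b B  =>  a b b b b b b B B   (applied B -> B B)
  Step 16: a b b b b b b B B  =>  a b b b b b b b B   (applied B -> b)
  Step 17: a b b b b b b b B  =>  a b b b b b b b b   (applied B -> b)
Final yield: a b b b b b b b b
Total rewrite steps: 17

17


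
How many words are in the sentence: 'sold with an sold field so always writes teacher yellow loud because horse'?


Counting words by splitting on spaces:
  Word 1: 'sold'
  Word 2: 'with'
  Word 3: 'an'
  Word 4: 'sold'
  Word 5: 'field'
  Word 6: 'so'
  Word 7: 'always'
  Word 8: 'writes'
  Word 9: 'teacher'
  Word 10: 'yellow'
  Word 11: 'loud'
  Word 12: 'because'
  Word 13: 'horse'
Total words: 13

13


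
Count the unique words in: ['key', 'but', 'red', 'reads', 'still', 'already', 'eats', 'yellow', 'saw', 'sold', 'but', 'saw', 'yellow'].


Listing all tokens and tracking unique types:
  Token 1: 'key' -> NEW (unique so far: 1)
  Token 2: 'but' -> NEW (unique so far: 2)
  Token 3: 'red' -> NEW (unique so far: 3)
  Token 4: 'reads' -> NEW (unique so far: 4)
  Token 5: 'still' -> NEW (unique so far: 5)
  Token 6: 'already' -> NEW (unique so far: 6)
  Token 7: 'eats' -> NEW (unique so far: 7)
  Token 8: 'yellow' -> NEW (unique so far: 8)
  Token 9: 'saw' -> NEW (unique so far: 9)
  Token 10: 'sold' -> NEW (unique so far: 10)
  Token 11: 'but' -> duplicate (unique so far: 10)
  Token 12: 'saw' -> duplicate (unique so far: 10)
  Token 13: 'yellow' -> duplicate (unique so far: 10)
Unique types: ('already', 'but', 'eats', 'key', 'reads', 'red', 'saw', 'sold', 'still', 'yellow')
Vocabulary size: 10

10


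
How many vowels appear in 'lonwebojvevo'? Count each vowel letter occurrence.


Scanning each character of 'lonwebojvevo':
  Position 1: 'l' -> consonant (running count: 0)
  Position 2: 'o' -> vowel (running count: 1)
  Position 3: 'n' -> consonant (running count: 1)
  Position 4: 'w' -> consonant (running count: 1)
  Position 5: 'e' -> vowel (running count: 2)
  Position 6: 'b' -> consonant (running count: 2)
  Position 7: 'o' -> vowel (running count: 3)
  Position 8: 'j' -> consonant (running count: 3)
  Position 9: 'v' -> consonant (running count: 3)
  Position 10: 'e' -> vowel (running count: 4)
  Position 11: 'v' -> consonant (running count: 4)
  Position 12: 'o' -> vowel (running count: 5)
Total vowels: 5

5


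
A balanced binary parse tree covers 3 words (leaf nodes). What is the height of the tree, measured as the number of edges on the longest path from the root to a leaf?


In a balanced binary tree with n leaves the deepest leaf is ceil(log2(n)) edges below the root.
log2(3) = 1.5850
ceil(1.5850) = 2
height (edges) = 2

2


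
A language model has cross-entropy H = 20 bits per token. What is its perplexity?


Perplexity formula: PP = 2^H
H = 20
PP = 2^20
PP = 2^20 = 1048576

1048576


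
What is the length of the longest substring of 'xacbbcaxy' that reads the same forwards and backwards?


Scanning 'xacbbcaxy' for palindromic substrings.
Substring at positions 0-7: 'xacbbcax'.
Check: reverse('xacbbcax') = 'xacbbcax' -> palindrome confirmed.
Neighbouring characters ('-' / 'y') break symmetry, so it cannot extend further.
No longer palindromic substring exists; longest length = 8

8


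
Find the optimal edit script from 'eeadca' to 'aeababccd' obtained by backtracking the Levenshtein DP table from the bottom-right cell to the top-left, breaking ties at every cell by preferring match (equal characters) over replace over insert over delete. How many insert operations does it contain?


Edit distance = 6. Backtracking from cell (6, 9) with preference match > replace > insert > delete,
then listing the resulting alignment 'eeadca' -> 'aeababccd' left to right:
  Step 1: insert 'a' [insertion #1]
  Step 2: keep 'e'
  Step 3: insert 'a' [insertion #2]
  Step 4: replace e->b
  Step 5: keep 'a'
  Step 6: insert 'b' [insertion #3]
  Step 7: replace d->c
  Step 8: keep 'c'
  Step 9: replace a->d
Total insertions: 3

3


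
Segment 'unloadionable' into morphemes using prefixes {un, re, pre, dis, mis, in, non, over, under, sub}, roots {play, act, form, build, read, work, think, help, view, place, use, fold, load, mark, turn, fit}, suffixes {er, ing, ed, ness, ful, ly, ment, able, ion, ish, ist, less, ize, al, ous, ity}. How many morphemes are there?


Segmenting 'unloadionable' against the inventory:
  'un' -> prefix (morpheme 1)
  'load' -> root (morpheme 2)
  'ion' -> suffix (morpheme 3)
  'able' -> suffix (morpheme 4)
Total morphemes: 4

4


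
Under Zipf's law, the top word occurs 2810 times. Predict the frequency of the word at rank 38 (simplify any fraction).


Zipf's law: freq(rank) = f1 / rank
f1 = 2810, rank = 38
freq = 2810 / 38
GCD(2810, 38) = 2
Simplified: 1405/19

1405/19


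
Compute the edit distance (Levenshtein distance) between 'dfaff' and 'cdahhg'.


Building DP table for s1='dfaff' (len 5) and s2='cdahhg' (len 6):
       c  d  a  h  h  g
    0  1  2  3  4  5  6
  d 1  1  1  2  3  4  5
  f 2  2  2  2  3  4  5
  a 3  3  3  2  3  4  5
  f 4  4  4  3  3  4  5
  f 5  5  5  4  4  4  5
Edit distance = dp[5][6] = 5

5


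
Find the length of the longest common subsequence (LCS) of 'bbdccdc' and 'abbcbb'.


DP table for LCS of 'bbdccdc' and 'abbcbb':
       a  b  b  c  b  b
    0  0  0  0  0  0  0
  b 0  0  1  1  1  1  1
  b 0  0  1  2  2  2  2
  d 0  0  1  2  2  2  2
  c 0  0  1  2  3  3  3
  c 0  0  1  2  3  3  3
  d 0  0  1  2  3  3  3
  c 0  0  1  2  3  3  3
LCS: 'bbc'
LCS length = 3

3


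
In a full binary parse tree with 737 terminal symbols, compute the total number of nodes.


Leaf nodes (terminals): 737
Internal nodes = n - 1 = 737 - 1 = 736
Total = leaves + internal = 737 + 736 = 1473

1473


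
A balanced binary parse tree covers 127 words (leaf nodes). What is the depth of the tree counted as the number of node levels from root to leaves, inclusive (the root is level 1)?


In a balanced binary tree with n leaves the deepest leaf is ceil(log2(n)) edges below the root,
so counting node levels inclusive of root and leaves gives ceil(log2(n)) + 1 levels.
log2(127) = 6.9887
ceil(6.9887) = 7
levels = 7 + 1 = 8

8


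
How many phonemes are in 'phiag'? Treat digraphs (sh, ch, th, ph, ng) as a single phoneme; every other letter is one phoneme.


Parsing 'phiag' greedily, digraphs first:
  'ph' -> digraph (1 consonant phoneme) (phonemes so far: 1)
  'i' -> vowel phoneme (phonemes so far: 2)
  'a' -> vowel phoneme (phonemes so far: 3)
  'g' -> consonant phoneme (phonemes so far: 4)
Total phonemes: 4

4


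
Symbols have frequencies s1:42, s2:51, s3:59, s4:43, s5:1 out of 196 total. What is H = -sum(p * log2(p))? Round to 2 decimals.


Computing entropy H = -sum(p_i * log2(p_i)):
  s1: p = 42/196 = 0.2143, -p*log2(p) = 0.4762
  s2: p = 51/196 = 0.2602, -p*log2(p) = 0.5054
  s3: p = 59/196 = 0.3010, -p*log2(p) = 0.5214
  s4: p = 43/196 = 0.2194, -p*log2(p) = 0.4801
  s5: p = 1/196 = 0.0051, -p*log2(p) = 0.0389
H = sum of terms = 2.0220
Rounded to 2 decimals: 2.02

2.02


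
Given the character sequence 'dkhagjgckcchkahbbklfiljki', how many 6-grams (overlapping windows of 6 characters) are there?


String 'dkhagjgckcchkahbbklfiljki' has length L = 25.
Number of overlapping n-grams = L - n + 1
Substituting: 25 - 6 + 1 = 20

20


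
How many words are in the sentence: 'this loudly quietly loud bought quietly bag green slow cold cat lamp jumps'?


Counting words by splitting on spaces:
  Word 1: 'this'
  Word 2: 'loudly'
  Word 3: 'quietly'
  Word 4: 'loud'
  Word 5: 'bought'
  Word 6: 'quietly'
  Word 7: 'bag'
  Word 8: 'green'
  Word 9: 'slow'
  Word 10: 'cold'
  Word 11: 'cat'
  Word 12: 'lamp'
  Word 13: 'jumps'
Total words: 13

13


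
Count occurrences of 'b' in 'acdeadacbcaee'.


Scanning 'acdeadacbcaee' for 'b':
  Position 8: 'b' -> MATCH (count: 1)
Total occurrences of 'b': 1

1


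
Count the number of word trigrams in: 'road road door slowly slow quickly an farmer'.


Word trigrams from [8] words:
  Trigram 1: (road road door)
  Trigram 2: (road door slowly)
  Trigram 3: (door slowly slow)
  Trigram 4: (slowly slow quickly)
  Trigram 5: (slow quickly an)
  Trigram 6: (quickly an farmer)
Total word trigrams: 8 - 2 = 6

6


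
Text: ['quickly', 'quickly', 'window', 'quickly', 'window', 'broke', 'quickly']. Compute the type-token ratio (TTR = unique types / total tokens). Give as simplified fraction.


Tokens: 7
Unique types: ('broke', 'quickly', 'window') = 3
TTR = 3/7
Already in lowest terms.

3/7


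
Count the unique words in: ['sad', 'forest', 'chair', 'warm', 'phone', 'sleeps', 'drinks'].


Listing all tokens and tracking unique types:
  Token 1: 'sad' -> NEW (unique so far: 1)
  Token 2: 'forest' -> NEW (unique so far: 2)
  Token 3: 'chair' -> NEW (unique so far: 3)
  Token 4: 'warm' -> NEW (unique so far: 4)
  Token 5: 'phone' -> NEW (unique so far: 5)
  Token 6: 'sleeps' -> NEW (unique so far: 6)
  Token 7: 'drinks' -> NEW (unique so far: 7)
Unique types: ('chair', 'drinks', 'forest', 'phone', 'sad', 'sleeps', 'warm')
Vocabulary size: 7

7


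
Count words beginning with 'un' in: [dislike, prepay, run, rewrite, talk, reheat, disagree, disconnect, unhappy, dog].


Checking each word for prefix 'un':
  'dislike' -> no (count: 0)
  'prepay' -> no (count: 0)
  'run' -> no (count: 0)
  'rewrite' -> no (count: 0)
  'talk' -> no (count: 0)
  'reheat' -> no (count: 0)
  'disagree' -> no (count: 0)
  'disconnect' -> no (count: 0)
  'unhappy' -> YES, starts with 'un' (count: 1)
  'dog' -> no (count: 1)
Total with prefix 'un': 1

1


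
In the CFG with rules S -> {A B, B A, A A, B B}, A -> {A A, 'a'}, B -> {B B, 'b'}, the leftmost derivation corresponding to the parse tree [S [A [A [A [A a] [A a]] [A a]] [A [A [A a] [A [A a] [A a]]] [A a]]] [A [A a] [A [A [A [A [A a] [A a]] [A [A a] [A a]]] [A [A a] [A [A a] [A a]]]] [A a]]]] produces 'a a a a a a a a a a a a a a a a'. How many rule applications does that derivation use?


Every bracketed nonterminal node [X ...] in the tree is produced by exactly one rule application.
Reading the tree off as a leftmost derivation:
  Step 1: S  =>  A A   (applied S -> A A)
  Step 2: A A  =>  A A A   (applied A -> A A)
  Step 3: A A A  =>  A A A A   (applied A -> A A)
  Step 4: A A A A  =>  A A A A A   (applied A -> A A)
  Step 5: A A A A A  =>  a A A A A   (applied A -> a)
  Step 6: a A A A A  =>  a a A A A   (applied A -> a)
  Step 7: a a A A A  =>  a a a A A   (applied A -> a)
  Step 8: a a a A A  =>  a a a A A A   (applied A -> A A)
  Step 9: a a a A A A  =>  a a a A A A A   (applied A -> A A)
  Step 10: a a a A A A A  =>  a a a a A A A   (applied A -> a)
  Step 11: a a a a A A A  =>  a a a a A A A A   (applied A -> A A)
  Step 12: a a a a A A A A  =>  a a a a a A A A   (applied A -> a)
  Step 13: a a a a a A A A  =>  a a a a a a A A   (applied A -> a)
  Step 14: a a a a a a A A  =>  a a a a a a a A   (applied A -> a)
  Step 15: a a a a a a a A  =>  a a a a a a a A A   (applied A -> A A)
  Step 16: a a a a a a a A A  =>  a a a a a a a a A   (applied A -> a)
  Step 17: a a a a a a a a A  =>  a a a a a a a a A A   (applied A -> A A)
  Step 18: a a a a a a a a A A  =>  a a a a a a a a A A A   (applied A -> A A)
  Step 19: a a a a a a a a A A A  =>  a a a a a a a a A A A A   (applied A -> A A)
  Step 20: a a a a a a a a A A A A  =>  a a a a a a a a A A A A A   (applied A -> A A)
  Step 21: a a a a a a a a A A A A A  =>  a a a a a a a a a A A A A   (applied A -> a)
  Step 22: a a a a a a a a a A A A A  =>  a a a a a a a a a a A A A   (applied A -> a)
  Step 23: a a a a a a a a a a A A A  =>  a a a a a a a a a a A A A A   (applied A -> A A)
  Step 24: a a a a a a a a a a A A A A  =>  a a a a a a a a a a a A A A   (applied A -> a)
  Step 25: a a a a a a a a a a a A A A  =>  a a a a a a a a a a a a A A   (applied A -> a)
  Step 26: a a a a a a a a a a a a A A  =>  a a a a a a a a a a a a A A A   (applied A -> A A)
  Step 27: a a a a a a a a a a a a A A A  =>  a a a a a a a a a a a a a A A   (applied A -> a)
  Step 28: a a a a a a a a a a a a a A A  =>  a a a a a a a a a a a a a A A A   (applied A -> A A)
  Step 29: a a a a a a a a a a a a a A A A  =>  a a a a a a a a a a a a a a A A   (applied A -> a)
  Step 30: a a a a a a a a a a a a a a A A  =>  a a a a a a a a a a a a a a a A   (applied A -> a)
  Step 31: a a a a a a a a a a a a a a a A  =>  a a a a a a a a a a a a a a a a   (applied A -> a)
Final yield: a a a a a a a a a a a a a a a a
Total rewrite steps: 31

31


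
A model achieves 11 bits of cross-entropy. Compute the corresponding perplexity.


Perplexity formula: PP = 2^H
H = 11
PP = 2^11
PP = 2^11 = 2048

2048


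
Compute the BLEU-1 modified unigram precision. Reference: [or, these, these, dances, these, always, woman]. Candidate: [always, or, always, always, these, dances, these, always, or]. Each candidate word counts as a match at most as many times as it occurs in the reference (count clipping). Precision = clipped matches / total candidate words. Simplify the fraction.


Reference word counts: {'always': 1, 'dances': 1, 'or': 1, 'these': 3, 'woman': 1}
Checking each candidate word (with clipping):
  'always' -> in reference (ref count 1, used 1/1) -> match (matches: 1)
  'or' -> in reference (ref count 1, used 1/1) -> match (matches: 2)
  'always' -> ref count 1 already used up (1/1) -> clipped, no match (matches: 2)
  'always' -> ref count 1 already used up (1/1) -> clipped, no match (matches: 2)
  'these' -> in reference (ref count 3, used 1/3) -> match (matches: 3)
  'dances' -> in reference (ref count 1, used 1/1) -> match (matches: 4)
  'these' -> in reference (ref count 3, used 2/3) -> match (matches: 5)
  'always' -> ref count 1 already used up (1/1) -> clipped, no match (matches: 5)
  'or' -> ref count 1 already used up (1/1) -> clipped, no match (matches: 5)
Clipped matches: 5, Candidate length: 9
Precision = 5/9

5/9


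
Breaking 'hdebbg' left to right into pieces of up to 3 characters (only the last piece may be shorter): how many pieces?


'hdebbg' has 6 characters.
Chunking with max size 3:
  Chunk 1: 'hde' (positions 0-2)
  Chunk 2: 'bbg' (positions 3-5)
Total chunks: ceil(6 / 3) = 2

2


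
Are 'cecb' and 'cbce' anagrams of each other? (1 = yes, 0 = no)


Sort characters of 'cecb': 'bcce'
Sort characters of 'cbce': 'bcce'
Sorted forms match -> they ARE anagrams
Result: 1

1


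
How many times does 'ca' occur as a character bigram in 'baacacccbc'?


Scanning 'baacacccbc' for bigram 'ca':
  Position 0: 'ba' -> no
  Position 1: 'aa' -> no
  Position 2: 'ac' -> no
  Position 3: 'ca' -> MATCH
  Position 4: 'ac' -> no
  Position 5: 'cc' -> no
  Position 6: 'cc' -> no
  Position 7: 'cb' -> no
  Position 8: 'bc' -> no
Total matches: 1

1


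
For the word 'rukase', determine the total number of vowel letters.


Scanning each character of 'rukase':
  Position 1: 'r' -> consonant (running count: 0)
  Position 2: 'u' -> vowel (running count: 1)
  Position 3: 'k' -> consonant (running count: 1)
  Position 4: 'a' -> vowel (running count: 2)
  Position 5: 's' -> consonant (running count: 2)
  Position 6: 'e' -> vowel (running count: 3)
Total vowels: 3

3


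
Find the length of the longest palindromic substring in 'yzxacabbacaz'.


Scanning 'yzxacabbacaz' for palindromic substrings.
Substring at positions 3-10: 'acabbaca'.
Check: reverse('acabbaca') = 'acabbaca' -> palindrome confirmed.
Neighbouring characters ('x' / 'z') break symmetry, so it cannot extend further.
No longer palindromic substring exists; longest length = 8

8


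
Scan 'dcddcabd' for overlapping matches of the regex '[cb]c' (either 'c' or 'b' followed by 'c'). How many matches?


Pattern: [cb]c means either 'c' or 'b' followed by 'c'.
Scanning 'dcddcabd' position-by-position:
  Pos 0: window 'dc' -> no
  Pos 1: window 'cd' -> no
  Pos 2: window 'dd' -> no
  Pos 3: window 'dc' -> no
  Pos 4: window 'ca' -> no
  Pos 5: window 'ab' -> no
  Pos 6: window 'bd' -> no
  Pos 7: window 'd' -> no
Total matches: 0

0


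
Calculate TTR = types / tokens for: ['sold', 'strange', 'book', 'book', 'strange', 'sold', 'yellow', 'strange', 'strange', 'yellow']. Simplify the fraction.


Tokens: 10
Unique types: ('book', 'sold', 'strange', 'yellow') = 4
TTR = 4/10
Simplify: divide both by 2 -> 2/5
TTR = 2/5

2/5


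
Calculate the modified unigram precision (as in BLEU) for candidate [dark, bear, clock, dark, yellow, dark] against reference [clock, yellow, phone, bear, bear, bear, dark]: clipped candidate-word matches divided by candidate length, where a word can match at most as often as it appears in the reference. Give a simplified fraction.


Reference word counts: {'bear': 3, 'clock': 1, 'dark': 1, 'phone': 1, 'yellow': 1}
Checking each candidate word (with clipping):
  'dark' -> in reference (ref count 1, used 1/1) -> match (matches: 1)
  'bear' -> in reference (ref count 3, used 1/3) -> match (matches: 2)
  'clock' -> in reference (ref count 1, used 1/1) -> match (matches: 3)
  'dark' -> ref count 1 already used up (1/1) -> clipped, no match (matches: 3)
  'yellow' -> in reference (ref count 1, used 1/1) -> match (matches: 4)
  'dark' -> ref count 1 already used up (1/1) -> clipped, no match (matches: 4)
Clipped matches: 4, Candidate length: 6
Precision = 4/6 = 2/3

2/3


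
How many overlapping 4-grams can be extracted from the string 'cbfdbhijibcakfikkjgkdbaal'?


String 'cbfdbhijibcakfikkjgkdbaal' has length L = 25.
Number of overlapping n-grams = L - n + 1
Substituting: 25 - 4 + 1 = 22

22


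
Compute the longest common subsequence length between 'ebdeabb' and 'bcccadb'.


DP table for LCS of 'ebdeabb' and 'bcccadb':
       b  c  c  c  a  d  b
    0  0  0  0  0  0  0  0
  e 0  0  0  0  0  0  0  0
  b 0  1  1  1  1  1  1  1
  d 0  1  1  1  1  1  2  2
  e 0  1  1  1  1  1  2  2
  a 0  1  1  1  1  2  2  2
  b 0  1  1  1  1  2  2  3
  b 0  1  1  1  1  2  2  3
LCS: 'bdb'
LCS length = 3

3


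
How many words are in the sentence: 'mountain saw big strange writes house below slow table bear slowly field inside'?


Counting words by splitting on spaces:
  Word 1: 'mountain'
  Word 2: 'saw'
  Word 3: 'big'
  Word 4: 'strange'
  Word 5: 'writes'
  Word 6: 'house'
  Word 7: 'below'
  Word 8: 'slow'
  Word 9: 'table'
  Word 10: 'bear'
  Word 11: 'slowly'
  Word 12: 'field'
  Word 13: 'inside'
Total words: 13

13


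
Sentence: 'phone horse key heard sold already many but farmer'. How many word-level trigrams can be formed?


Word trigrams from [9] words:
  Trigram 1: (phone horse key)
  Trigram 2: (horse key heard)
  Trigram 3: (key heard sold)
  Trigram 4: (heard sold already)
  Trigram 5: (sold already many)
  Trigram 6: (already many but)
  Trigram 7: (many but farmer)
Total word trigrams: 9 - 2 = 7

7


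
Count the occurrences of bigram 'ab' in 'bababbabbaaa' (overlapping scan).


Scanning 'bababbabbaaa' for bigram 'ab':
  Position 0: 'ba' -> no
  Position 1: 'ab' -> MATCH
  Position 2: 'ba' -> no
  Position 3: 'ab' -> MATCH
  Position 4: 'bb' -> no
  Position 5: 'ba' -> no
  Position 6: 'ab' -> MATCH
  Position 7: 'bb' -> no
  Position 8: 'ba' -> no
  Position 9: 'aa' -> no
  Position 10: 'aa' -> no
Total matches: 3

3


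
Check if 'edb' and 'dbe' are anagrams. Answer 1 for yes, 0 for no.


Sort characters of 'edb': 'bde'
Sort characters of 'dbe': 'bde'
Sorted forms match -> they ARE anagrams
Result: 1

1


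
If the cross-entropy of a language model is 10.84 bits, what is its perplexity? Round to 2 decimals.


Perplexity formula: PP = 2^H
H = 10.84
PP = 2^10.84
Decompose: 2^10.84 = 2^10 * 2^0.84
2^10 = 1024, 2^0.84 ~ 1.7900501
PP ~ 1024 * 1.7900501 = 1833.0113024
Rounded to 2 decimals: 1833.01

1833.01


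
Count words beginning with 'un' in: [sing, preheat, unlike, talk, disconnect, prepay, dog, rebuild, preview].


Checking each word for prefix 'un':
  'sing' -> no (count: 0)
  'preheat' -> no (count: 0)
  'unlike' -> YES, starts with 'un' (count: 1)
  'talk' -> no (count: 1)
  'disconnect' -> no (count: 1)
  'prepay' -> no (count: 1)
  'dog' -> no (count: 1)
  'rebuild' -> no (count: 1)
  'preview' -> no (count: 1)
Total with prefix 'un': 1

1


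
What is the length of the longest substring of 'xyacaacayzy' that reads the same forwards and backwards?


Scanning 'xyacaacayzy' for palindromic substrings.
Substring at positions 1-8: 'yacaacay'.
Check: reverse('yacaacay') = 'yacaacay' -> palindrome confirmed.
Neighbouring characters ('x' / 'z') break symmetry, so it cannot extend further.
No longer palindromic substring exists; longest length = 8

8


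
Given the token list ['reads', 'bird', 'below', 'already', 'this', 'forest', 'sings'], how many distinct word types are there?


Listing all tokens and tracking unique types:
  Token 1: 'reads' -> NEW (unique so far: 1)
  Token 2: 'bird' -> NEW (unique so far: 2)
  Token 3: 'below' -> NEW (unique so far: 3)
  Token 4: 'already' -> NEW (unique so far: 4)
  Token 5: 'this' -> NEW (unique so far: 5)
  Token 6: 'forest' -> NEW (unique so far: 6)
  Token 7: 'sings' -> NEW (unique so far: 7)
Unique types: ('already', 'below', 'bird', 'forest', 'reads', 'sings', 'this')
Vocabulary size: 7

7


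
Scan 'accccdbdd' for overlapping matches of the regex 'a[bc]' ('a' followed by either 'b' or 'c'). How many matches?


Pattern: a[bc] means 'a' followed by either 'b' or 'c'.
Scanning 'accccdbdd' position-by-position:
  Pos 0: window 'ac' -> MATCH
  Pos 1: window 'cc' -> no
  Pos 2: window 'cc' -> no
  Pos 3: window 'cc' -> no
  Pos 4: window 'cd' -> no
  Pos 5: window 'db' -> no
  Pos 6: window 'bd' -> no
  Pos 7: window 'dd' -> no
  Pos 8: window 'd' -> no
Total matches: 1

1


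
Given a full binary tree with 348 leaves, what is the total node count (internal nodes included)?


Leaf nodes (terminals): 348
Internal nodes = n - 1 = 348 - 1 = 347
Total = leaves + internal = 348 + 347 = 695

695


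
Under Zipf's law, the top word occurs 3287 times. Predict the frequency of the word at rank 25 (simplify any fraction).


Zipf's law: freq(rank) = f1 / rank
f1 = 3287, rank = 25
freq = 3287 / 25
GCD(3287, 25) = 1
Simplified: 3287/25

3287/25


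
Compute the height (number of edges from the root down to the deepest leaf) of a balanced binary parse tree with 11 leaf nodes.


In a balanced binary tree with n leaves the deepest leaf is ceil(log2(n)) edges below the root.
log2(11) = 3.4594
ceil(3.4594) = 4
height (edges) = 4

4


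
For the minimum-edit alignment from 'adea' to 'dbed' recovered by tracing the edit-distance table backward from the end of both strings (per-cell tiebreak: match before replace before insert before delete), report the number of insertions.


Edit distance = 3. Backtracking from cell (4, 4) with preference match > replace > insert > delete,
then listing the resulting alignment 'adea' -> 'dbed' left to right:
  Step 1: replace a->d
  Step 2: replace d->b
  Step 3: keep 'e'
  Step 4: replace a->d
Total insertions: 0

0


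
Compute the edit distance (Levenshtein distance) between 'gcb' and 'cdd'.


Building DP table for s1='gcb' (len 3) and s2='cdd' (len 3):
       c  d  d
    0  1  2  3
  g 1  1  2  3
  c 2  1  2  3
  b 3  2  2  3
Edit distance = dp[3][3] = 3

3


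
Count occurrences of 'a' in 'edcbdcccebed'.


Scanning 'edcbdcccebed' for 'a':
  No matches found.
Total occurrences of 'a': 0

0


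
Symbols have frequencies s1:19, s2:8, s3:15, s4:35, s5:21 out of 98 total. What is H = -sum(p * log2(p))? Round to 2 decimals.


Computing entropy H = -sum(p_i * log2(p_i)):
  s1: p = 19/98 = 0.1939, -p*log2(p) = 0.4589
  s2: p = 8/98 = 0.0816, -p*log2(p) = 0.2951
  s3: p = 15/98 = 0.1531, -p*log2(p) = 0.4145
  s4: p = 35/98 = 0.3571, -p*log2(p) = 0.5305
  s5: p = 21/98 = 0.2143, -p*log2(p) = 0.4762
H = sum of terms = 2.1752
Rounded to 2 decimals: 2.18

2.18


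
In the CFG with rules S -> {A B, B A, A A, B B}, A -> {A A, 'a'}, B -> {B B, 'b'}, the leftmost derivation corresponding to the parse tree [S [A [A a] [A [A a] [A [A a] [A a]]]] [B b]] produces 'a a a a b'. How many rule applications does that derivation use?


Every bracketed nonterminal node [X ...] in the tree is produced by exactly one rule application.
Reading the tree off as a leftmost derivation:
  Step 1: S  =>  A B   (applied S -> A B)
  Step 2: A B  =>  A A B   (applied A -> A A)
  Step 3: A A B  =>  a A B   (applied A -> a)
  Step 4: a A B  =>  a A A B   (applied A -> A A)
  Step 5: a A A B  =>  a a A B   (applied A -> a)
  Step 6: a a A B  =>  a a A A B   (applied A -> A A)
  Step 7: a a A A B  =>  a a a A B   (applied A -> a)
  Step 8: a a a A B  =>  a a a a B   (applied A -> a)
  Step 9: a a a a B  =>  a a a a b   (applied B -> b)
Final yield: a a a a b
Total rewrite steps: 9

9


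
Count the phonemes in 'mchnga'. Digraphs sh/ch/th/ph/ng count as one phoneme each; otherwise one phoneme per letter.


Parsing 'mchnga' greedily, digraphs first:
  'm' -> consonant phoneme (phonemes so far: 1)
  'ch' -> digraph (1 consonant phoneme) (phonemes so far: 2)
  'ng' -> digraph (1 consonant phoneme) (phonemes so far: 3)
  'a' -> vowel phoneme (phonemes so far: 4)
Total phonemes: 4

4


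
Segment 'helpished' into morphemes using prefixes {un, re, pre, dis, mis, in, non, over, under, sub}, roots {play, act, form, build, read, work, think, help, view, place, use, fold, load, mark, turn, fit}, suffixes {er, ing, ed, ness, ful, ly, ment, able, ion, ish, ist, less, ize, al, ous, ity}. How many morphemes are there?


Segmenting 'helpished' against the inventory:
  'help' -> root (morpheme 1)
  'ish' -> suffix (morpheme 2)
  'ed' -> suffix (morpheme 3)
Total morphemes: 3

3


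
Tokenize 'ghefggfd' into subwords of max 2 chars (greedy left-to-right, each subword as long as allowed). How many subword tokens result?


'ghefggfd' has 8 characters.
Chunking with max size 2:
  Chunk 1: 'gh' (positions 0-1)
  Chunk 2: 'ef' (positions 2-3)
  Chunk 3: 'gg' (positions 4-5)
  Chunk 4: 'fd' (positions 6-7)
Total chunks: ceil(8 / 2) = 4

4


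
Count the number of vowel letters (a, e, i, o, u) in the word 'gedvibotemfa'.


Scanning each character of 'gedvibotemfa':
  Position 1: 'g' -> consonant (running count: 0)
  Position 2: 'e' -> vowel (running count: 1)
  Position 3: 'd' -> consonant (running count: 1)
  Position 4: 'v' -> consonant (running count: 1)
  Position 5: 'i' -> vowel (running count: 2)
  Position 6: 'b' -> consonant (running count: 2)
  Position 7: 'o' -> vowel (running count: 3)
  Position 8: 't' -> consonant (running count: 3)
  Position 9: 'e' -> vowel (running count: 4)
  Position 10: 'm' -> consonant (running count: 4)
  Position 11: 'f' -> consonant (running count: 4)
  Position 12: 'a' -> vowel (running count: 5)
Total vowels: 5

5


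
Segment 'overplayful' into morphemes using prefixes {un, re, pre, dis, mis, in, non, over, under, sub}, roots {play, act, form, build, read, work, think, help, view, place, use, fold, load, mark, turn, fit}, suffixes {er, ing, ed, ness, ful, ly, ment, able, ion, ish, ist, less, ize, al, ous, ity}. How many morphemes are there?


Segmenting 'overplayful' against the inventory:
  'over' -> prefix (morpheme 1)
  'play' -> root (morpheme 2)
  'ful' -> suffix (morpheme 3)
Total morphemes: 3

3


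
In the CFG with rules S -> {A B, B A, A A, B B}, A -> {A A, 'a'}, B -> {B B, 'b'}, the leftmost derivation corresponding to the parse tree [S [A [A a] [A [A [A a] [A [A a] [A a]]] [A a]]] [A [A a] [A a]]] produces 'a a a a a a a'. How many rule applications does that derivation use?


Every bracketed nonterminal node [X ...] in the tree is produced by exactly one rule application.
Reading the tree off as a leftmost derivation:
  Step 1: S  =>  A A   (applied S -> A A)
  Step 2: A A  =>  A A A   (applied A -> A A)
  Step 3: A A A  =>  a A A   (applied A -> a)
  Step 4: a A A  =>  a A A A   (applied A -> A A)
  Step 5: a A A A  =>  a A A A A   (applied A -> A A)
  Step 6: a A A A A  =>  a a A A A   (applied A -> a)
  Step 7: a a A A A  =>  a a A A A A   (applied A -> A A)
  Step 8: a a A A A A  =>  a a a A A A   (applied A -> a)
  Step 9: a a a A A A  =>  a a a a A A   (applied A -> a)
  Step 10: a a a a A A  =>  a a a a a A   (applied A -> a)
  Step 11: a a a a a A  =>  a a a a a A A   (applied A -> A A)
  Step 12: a a a a a A A  =>  a a a a a a A   (applied A -> a)
  Step 13: a a a a a a A  =>  a a a a a a a   (applied A -> a)
Final yield: a a a a a a a
Total rewrite steps: 13

13


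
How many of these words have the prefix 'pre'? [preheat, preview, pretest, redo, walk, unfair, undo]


Checking each word for prefix 'pre':
  'preheat' -> YES, starts with 'pre' (count: 1)
  'preview' -> YES, starts with 'pre' (count: 2)
  'pretest' -> YES, starts with 'pre' (count: 3)
  'redo' -> no (count: 3)
  'walk' -> no (count: 3)
  'unfair' -> no (count: 3)
  'undo' -> no (count: 3)
Total with prefix 'pre': 3

3


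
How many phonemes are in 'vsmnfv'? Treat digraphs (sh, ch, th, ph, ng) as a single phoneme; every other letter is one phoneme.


Parsing 'vsmnfv' greedily, digraphs first:
  'v' -> consonant phoneme (phonemes so far: 1)
  's' -> consonant phoneme (phonemes so far: 2)
  'm' -> consonant phoneme (phonemes so far: 3)
  'n' -> consonant phoneme (phonemes so far: 4)
  'f' -> consonant phoneme (phonemes so far: 5)
  'v' -> consonant phoneme (phonemes so far: 6)
Total phonemes: 6

6


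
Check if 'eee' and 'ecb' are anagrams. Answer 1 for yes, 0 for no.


Sort characters of 'eee': 'eee'
Sort characters of 'ecb': 'bce'
Sorted forms differ -> they are NOT anagrams
Result: 0

0


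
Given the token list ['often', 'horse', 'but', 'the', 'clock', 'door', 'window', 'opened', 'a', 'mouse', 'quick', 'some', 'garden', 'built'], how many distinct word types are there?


Listing all tokens and tracking unique types:
  Token 1: 'often' -> NEW (unique so far: 1)
  Token 2: 'horse' -> NEW (unique so far: 2)
  Token 3: 'but' -> NEW (unique so far: 3)
  Token 4: 'the' -> NEW (unique so far: 4)
  Token 5: 'clock' -> NEW (unique so far: 5)
  Token 6: 'door' -> NEW (unique so far: 6)
  Token 7: 'window' -> NEW (unique so far: 7)
  Token 8: 'opened' -> NEW (unique so far: 8)
  Token 9: 'a' -> NEW (unique so far: 9)
  Token 10: 'mouse' -> NEW (unique so far: 10)
  Token 11: 'quick' -> NEW (unique so far: 11)
  Token 12: 'some' -> NEW (unique so far: 12)
  Token 13: 'garden' -> NEW (unique so far: 13)
  Token 14: 'built' -> NEW (unique so far: 14)
Unique types: ('a', 'built', 'but', 'clock', 'door', 'garden', 'horse', 'mouse', 'often', 'opened', 'quick', 'some', 'the', 'window')
Vocabulary size: 14

14


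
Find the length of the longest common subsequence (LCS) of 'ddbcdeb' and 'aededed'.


DP table for LCS of 'ddbcdeb' and 'aededed':
       a  e  d  e  d  e  d
    0  0  0  0  0  0  0  0
  d 0  0  0  1  1  1  1  1
  d 0  0  0  1  1  2  2  2
  b 0  0  0  1  1  2  2  2
  c 0  0  0  1  1  2  2  2
  d 0  0  0  1  1  2  2  3
  e 0  0  1  1  2  2  3  3
  b 0  0  1  1  2  2  3  3
LCS: 'ddd'
LCS length = 3

3


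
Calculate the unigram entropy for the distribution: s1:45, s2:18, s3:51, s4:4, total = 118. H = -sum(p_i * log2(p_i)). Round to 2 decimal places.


Computing entropy H = -sum(p_i * log2(p_i)):
  s1: p = 45/118 = 0.3814, -p*log2(p) = 0.5304
  s2: p = 18/118 = 0.1525, -p*log2(p) = 0.4138
  s3: p = 51/118 = 0.4322, -p*log2(p) = 0.5231
  s4: p = 4/118 = 0.0339, -p*log2(p) = 0.1655
H = sum of terms = 1.6328
Rounded to 2 decimals: 1.63

1.63


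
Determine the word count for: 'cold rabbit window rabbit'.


Counting words by splitting on spaces:
  Word 1: 'cold'
  Word 2: 'rabbit'
  Word 3: 'window'
  Word 4: 'rabbit'
Total words: 4

4


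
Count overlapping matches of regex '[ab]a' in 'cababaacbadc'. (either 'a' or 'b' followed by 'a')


Pattern: [ab]a means either 'a' or 'b' followed by 'a'.
Scanning 'cababaacbadc' position-by-position:
  Pos 0: window 'ca' -> no
  Pos 1: window 'ab' -> no
  Pos 2: window 'ba' -> MATCH
  Pos 3: window 'ab' -> no
  Pos 4: window 'ba' -> MATCH
  Pos 5: window 'aa' -> MATCH
  Pos 6: window 'ac' -> no
  Pos 7: window 'cb' -> no
  Pos 8: window 'ba' -> MATCH
  Pos 9: window 'ad' -> no
  Pos 10: window 'dc' -> no
  Pos 11: window 'c' -> no
Total matches: 4

4


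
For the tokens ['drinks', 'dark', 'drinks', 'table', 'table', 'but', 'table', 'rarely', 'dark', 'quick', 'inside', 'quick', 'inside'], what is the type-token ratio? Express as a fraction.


Tokens: 13
Unique types: ('but', 'dark', 'drinks', 'inside', 'quick', 'rarely', 'table') = 7
TTR = 7/13
Already in lowest terms.

7/13


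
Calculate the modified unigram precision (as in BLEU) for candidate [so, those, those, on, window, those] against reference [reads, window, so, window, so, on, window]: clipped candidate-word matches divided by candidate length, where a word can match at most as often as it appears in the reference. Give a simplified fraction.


Reference word counts: {'on': 1, 'reads': 1, 'so': 2, 'window': 3}
Checking each candidate word (with clipping):
  'so' -> in reference (ref count 2, used 1/2) -> match (matches: 1)
  'those' -> not in reference -> no match (matches: 1)
  'those' -> not in reference -> no match (matches: 1)
  'on' -> in reference (ref count 1, used 1/1) -> match (matches: 2)
  'window' -> in reference (ref count 3, used 1/3) -> match (matches: 3)
  'those' -> not in reference -> no match (matches: 3)
Clipped matches: 3, Candidate length: 6
Precision = 3/6 = 1/2

1/2


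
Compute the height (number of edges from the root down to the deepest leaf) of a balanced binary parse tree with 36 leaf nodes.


In a balanced binary tree with n leaves the deepest leaf is ceil(log2(n)) edges below the root.
log2(36) = 5.1699
ceil(5.1699) = 6
height (edges) = 6

6


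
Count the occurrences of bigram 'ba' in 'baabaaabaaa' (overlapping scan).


Scanning 'baabaaabaaa' for bigram 'ba':
  Position 0: 'ba' -> MATCH
  Position 1: 'aa' -> no
  Position 2: 'ab' -> no
  Position 3: 'ba' -> MATCH
  Position 4: 'aa' -> no
  Position 5: 'aa' -> no
  Position 6: 'ab' -> no
  Position 7: 'ba' -> MATCH
  Position 8: 'aa' -> no
  Position 9: 'aa' -> no
Total matches: 3

3
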